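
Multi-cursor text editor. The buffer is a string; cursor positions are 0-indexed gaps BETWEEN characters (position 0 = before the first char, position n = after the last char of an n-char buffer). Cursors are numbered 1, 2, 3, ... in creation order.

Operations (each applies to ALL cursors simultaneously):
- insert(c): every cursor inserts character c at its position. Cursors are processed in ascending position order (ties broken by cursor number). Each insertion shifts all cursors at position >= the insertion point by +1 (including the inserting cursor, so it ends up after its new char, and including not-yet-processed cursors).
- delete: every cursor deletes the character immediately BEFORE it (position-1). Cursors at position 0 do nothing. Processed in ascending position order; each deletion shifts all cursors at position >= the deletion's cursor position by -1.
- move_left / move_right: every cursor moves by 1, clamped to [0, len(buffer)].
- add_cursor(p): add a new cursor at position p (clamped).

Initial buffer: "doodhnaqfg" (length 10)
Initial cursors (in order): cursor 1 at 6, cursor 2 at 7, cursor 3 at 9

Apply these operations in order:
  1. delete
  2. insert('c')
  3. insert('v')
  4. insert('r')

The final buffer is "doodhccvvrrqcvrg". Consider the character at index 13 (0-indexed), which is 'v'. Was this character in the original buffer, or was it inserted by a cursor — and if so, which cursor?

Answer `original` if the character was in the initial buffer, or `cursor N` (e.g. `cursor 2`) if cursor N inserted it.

After op 1 (delete): buffer="doodhqg" (len 7), cursors c1@5 c2@5 c3@6, authorship .......
After op 2 (insert('c')): buffer="doodhccqcg" (len 10), cursors c1@7 c2@7 c3@9, authorship .....12.3.
After op 3 (insert('v')): buffer="doodhccvvqcvg" (len 13), cursors c1@9 c2@9 c3@12, authorship .....1212.33.
After op 4 (insert('r')): buffer="doodhccvvrrqcvrg" (len 16), cursors c1@11 c2@11 c3@15, authorship .....121212.333.
Authorship (.=original, N=cursor N): . . . . . 1 2 1 2 1 2 . 3 3 3 .
Index 13: author = 3

Answer: cursor 3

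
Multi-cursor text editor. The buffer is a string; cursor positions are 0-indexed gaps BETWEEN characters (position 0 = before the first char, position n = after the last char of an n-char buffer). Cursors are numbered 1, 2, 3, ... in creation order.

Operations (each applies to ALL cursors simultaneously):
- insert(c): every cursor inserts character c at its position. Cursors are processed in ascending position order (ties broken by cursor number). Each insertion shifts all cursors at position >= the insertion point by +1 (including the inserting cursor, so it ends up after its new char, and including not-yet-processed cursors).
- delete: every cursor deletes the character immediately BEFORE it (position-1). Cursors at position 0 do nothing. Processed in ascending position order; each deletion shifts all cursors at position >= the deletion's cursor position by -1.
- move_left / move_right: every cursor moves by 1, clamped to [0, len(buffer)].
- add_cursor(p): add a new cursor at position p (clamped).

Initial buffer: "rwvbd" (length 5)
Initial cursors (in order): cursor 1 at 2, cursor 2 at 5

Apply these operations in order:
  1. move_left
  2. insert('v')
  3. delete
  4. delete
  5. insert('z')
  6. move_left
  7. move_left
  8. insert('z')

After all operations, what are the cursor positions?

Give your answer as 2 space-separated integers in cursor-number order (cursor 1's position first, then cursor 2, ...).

Answer: 1 4

Derivation:
After op 1 (move_left): buffer="rwvbd" (len 5), cursors c1@1 c2@4, authorship .....
After op 2 (insert('v')): buffer="rvwvbvd" (len 7), cursors c1@2 c2@6, authorship .1...2.
After op 3 (delete): buffer="rwvbd" (len 5), cursors c1@1 c2@4, authorship .....
After op 4 (delete): buffer="wvd" (len 3), cursors c1@0 c2@2, authorship ...
After op 5 (insert('z')): buffer="zwvzd" (len 5), cursors c1@1 c2@4, authorship 1..2.
After op 6 (move_left): buffer="zwvzd" (len 5), cursors c1@0 c2@3, authorship 1..2.
After op 7 (move_left): buffer="zwvzd" (len 5), cursors c1@0 c2@2, authorship 1..2.
After op 8 (insert('z')): buffer="zzwzvzd" (len 7), cursors c1@1 c2@4, authorship 11.2.2.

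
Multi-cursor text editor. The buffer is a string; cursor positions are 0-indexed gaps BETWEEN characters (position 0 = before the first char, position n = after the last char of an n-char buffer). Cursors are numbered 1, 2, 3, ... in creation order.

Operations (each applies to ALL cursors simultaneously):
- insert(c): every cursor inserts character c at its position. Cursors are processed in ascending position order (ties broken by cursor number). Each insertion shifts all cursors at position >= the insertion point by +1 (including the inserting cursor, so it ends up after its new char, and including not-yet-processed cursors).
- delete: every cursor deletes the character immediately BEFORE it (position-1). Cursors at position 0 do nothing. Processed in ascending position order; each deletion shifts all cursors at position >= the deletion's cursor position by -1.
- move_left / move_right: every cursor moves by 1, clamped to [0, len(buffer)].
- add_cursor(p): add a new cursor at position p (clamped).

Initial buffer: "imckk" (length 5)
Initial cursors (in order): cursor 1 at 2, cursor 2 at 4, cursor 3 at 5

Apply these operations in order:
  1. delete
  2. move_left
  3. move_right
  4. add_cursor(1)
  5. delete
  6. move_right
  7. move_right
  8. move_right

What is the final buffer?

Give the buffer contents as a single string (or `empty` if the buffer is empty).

After op 1 (delete): buffer="ic" (len 2), cursors c1@1 c2@2 c3@2, authorship ..
After op 2 (move_left): buffer="ic" (len 2), cursors c1@0 c2@1 c3@1, authorship ..
After op 3 (move_right): buffer="ic" (len 2), cursors c1@1 c2@2 c3@2, authorship ..
After op 4 (add_cursor(1)): buffer="ic" (len 2), cursors c1@1 c4@1 c2@2 c3@2, authorship ..
After op 5 (delete): buffer="" (len 0), cursors c1@0 c2@0 c3@0 c4@0, authorship 
After op 6 (move_right): buffer="" (len 0), cursors c1@0 c2@0 c3@0 c4@0, authorship 
After op 7 (move_right): buffer="" (len 0), cursors c1@0 c2@0 c3@0 c4@0, authorship 
After op 8 (move_right): buffer="" (len 0), cursors c1@0 c2@0 c3@0 c4@0, authorship 

Answer: empty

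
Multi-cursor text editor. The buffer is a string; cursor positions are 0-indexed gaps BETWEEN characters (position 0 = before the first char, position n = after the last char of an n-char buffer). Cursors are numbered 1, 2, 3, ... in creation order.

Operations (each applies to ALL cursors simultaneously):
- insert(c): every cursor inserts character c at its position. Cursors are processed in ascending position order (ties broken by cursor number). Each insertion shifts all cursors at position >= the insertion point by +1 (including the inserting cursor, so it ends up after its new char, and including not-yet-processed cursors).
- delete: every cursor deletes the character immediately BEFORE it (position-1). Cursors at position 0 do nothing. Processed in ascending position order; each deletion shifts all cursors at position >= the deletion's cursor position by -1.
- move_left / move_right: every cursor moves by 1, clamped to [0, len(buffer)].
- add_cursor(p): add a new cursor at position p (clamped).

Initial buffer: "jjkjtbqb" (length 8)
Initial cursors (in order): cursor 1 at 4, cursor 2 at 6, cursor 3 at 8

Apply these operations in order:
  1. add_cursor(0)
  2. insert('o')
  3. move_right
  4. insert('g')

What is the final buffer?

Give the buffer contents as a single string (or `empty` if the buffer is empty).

Answer: ojgjkjotgboqgbog

Derivation:
After op 1 (add_cursor(0)): buffer="jjkjtbqb" (len 8), cursors c4@0 c1@4 c2@6 c3@8, authorship ........
After op 2 (insert('o')): buffer="ojjkjotboqbo" (len 12), cursors c4@1 c1@6 c2@9 c3@12, authorship 4....1..2..3
After op 3 (move_right): buffer="ojjkjotboqbo" (len 12), cursors c4@2 c1@7 c2@10 c3@12, authorship 4....1..2..3
After op 4 (insert('g')): buffer="ojgjkjotgboqgbog" (len 16), cursors c4@3 c1@9 c2@13 c3@16, authorship 4.4...1.1.2.2.33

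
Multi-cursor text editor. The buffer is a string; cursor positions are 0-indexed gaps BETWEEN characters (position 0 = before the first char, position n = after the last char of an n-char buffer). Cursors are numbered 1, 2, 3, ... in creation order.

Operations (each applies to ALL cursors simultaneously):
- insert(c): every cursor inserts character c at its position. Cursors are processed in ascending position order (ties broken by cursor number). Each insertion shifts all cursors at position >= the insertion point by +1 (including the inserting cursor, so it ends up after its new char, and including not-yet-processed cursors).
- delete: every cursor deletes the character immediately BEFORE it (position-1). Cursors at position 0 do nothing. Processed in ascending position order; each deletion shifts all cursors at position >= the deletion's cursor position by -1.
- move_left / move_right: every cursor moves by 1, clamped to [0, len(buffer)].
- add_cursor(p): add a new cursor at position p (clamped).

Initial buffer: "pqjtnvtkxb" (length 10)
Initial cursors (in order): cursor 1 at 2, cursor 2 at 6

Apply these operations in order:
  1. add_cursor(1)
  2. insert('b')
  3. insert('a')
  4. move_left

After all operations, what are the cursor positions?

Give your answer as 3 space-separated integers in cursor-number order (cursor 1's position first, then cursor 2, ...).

After op 1 (add_cursor(1)): buffer="pqjtnvtkxb" (len 10), cursors c3@1 c1@2 c2@6, authorship ..........
After op 2 (insert('b')): buffer="pbqbjtnvbtkxb" (len 13), cursors c3@2 c1@4 c2@9, authorship .3.1....2....
After op 3 (insert('a')): buffer="pbaqbajtnvbatkxb" (len 16), cursors c3@3 c1@6 c2@12, authorship .33.11....22....
After op 4 (move_left): buffer="pbaqbajtnvbatkxb" (len 16), cursors c3@2 c1@5 c2@11, authorship .33.11....22....

Answer: 5 11 2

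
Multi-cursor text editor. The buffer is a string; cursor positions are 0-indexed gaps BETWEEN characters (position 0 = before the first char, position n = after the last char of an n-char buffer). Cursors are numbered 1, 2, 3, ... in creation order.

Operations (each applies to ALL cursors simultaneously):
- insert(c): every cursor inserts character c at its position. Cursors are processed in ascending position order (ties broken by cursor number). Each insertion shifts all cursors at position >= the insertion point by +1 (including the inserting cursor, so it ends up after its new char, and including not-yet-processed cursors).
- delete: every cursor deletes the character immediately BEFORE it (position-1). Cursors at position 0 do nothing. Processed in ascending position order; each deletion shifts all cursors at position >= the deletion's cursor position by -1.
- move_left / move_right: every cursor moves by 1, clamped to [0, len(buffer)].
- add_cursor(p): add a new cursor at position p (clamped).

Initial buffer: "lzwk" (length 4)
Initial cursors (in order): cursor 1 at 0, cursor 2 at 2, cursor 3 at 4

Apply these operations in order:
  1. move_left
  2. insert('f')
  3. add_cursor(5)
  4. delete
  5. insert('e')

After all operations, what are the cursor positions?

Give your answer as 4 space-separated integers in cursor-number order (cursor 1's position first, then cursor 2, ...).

Answer: 1 3 6 6

Derivation:
After op 1 (move_left): buffer="lzwk" (len 4), cursors c1@0 c2@1 c3@3, authorship ....
After op 2 (insert('f')): buffer="flfzwfk" (len 7), cursors c1@1 c2@3 c3@6, authorship 1.2..3.
After op 3 (add_cursor(5)): buffer="flfzwfk" (len 7), cursors c1@1 c2@3 c4@5 c3@6, authorship 1.2..3.
After op 4 (delete): buffer="lzk" (len 3), cursors c1@0 c2@1 c3@2 c4@2, authorship ...
After op 5 (insert('e')): buffer="elezeek" (len 7), cursors c1@1 c2@3 c3@6 c4@6, authorship 1.2.34.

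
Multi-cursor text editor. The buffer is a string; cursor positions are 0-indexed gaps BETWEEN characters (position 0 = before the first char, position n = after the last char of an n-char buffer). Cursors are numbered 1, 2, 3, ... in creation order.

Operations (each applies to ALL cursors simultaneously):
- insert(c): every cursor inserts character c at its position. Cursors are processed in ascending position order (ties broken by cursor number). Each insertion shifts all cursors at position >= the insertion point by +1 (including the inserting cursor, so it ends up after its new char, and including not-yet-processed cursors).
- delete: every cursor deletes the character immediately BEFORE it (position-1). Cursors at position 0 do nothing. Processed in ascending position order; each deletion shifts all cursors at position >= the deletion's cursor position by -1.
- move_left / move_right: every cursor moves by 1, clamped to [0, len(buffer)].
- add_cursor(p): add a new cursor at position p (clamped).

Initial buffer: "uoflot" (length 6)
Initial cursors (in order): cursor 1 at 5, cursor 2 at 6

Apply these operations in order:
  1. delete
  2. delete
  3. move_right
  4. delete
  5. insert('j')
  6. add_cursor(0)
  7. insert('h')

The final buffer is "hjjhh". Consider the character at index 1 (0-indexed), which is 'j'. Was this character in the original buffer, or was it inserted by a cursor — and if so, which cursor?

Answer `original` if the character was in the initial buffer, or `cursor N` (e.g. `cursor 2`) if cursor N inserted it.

Answer: cursor 1

Derivation:
After op 1 (delete): buffer="uofl" (len 4), cursors c1@4 c2@4, authorship ....
After op 2 (delete): buffer="uo" (len 2), cursors c1@2 c2@2, authorship ..
After op 3 (move_right): buffer="uo" (len 2), cursors c1@2 c2@2, authorship ..
After op 4 (delete): buffer="" (len 0), cursors c1@0 c2@0, authorship 
After op 5 (insert('j')): buffer="jj" (len 2), cursors c1@2 c2@2, authorship 12
After op 6 (add_cursor(0)): buffer="jj" (len 2), cursors c3@0 c1@2 c2@2, authorship 12
After op 7 (insert('h')): buffer="hjjhh" (len 5), cursors c3@1 c1@5 c2@5, authorship 31212
Authorship (.=original, N=cursor N): 3 1 2 1 2
Index 1: author = 1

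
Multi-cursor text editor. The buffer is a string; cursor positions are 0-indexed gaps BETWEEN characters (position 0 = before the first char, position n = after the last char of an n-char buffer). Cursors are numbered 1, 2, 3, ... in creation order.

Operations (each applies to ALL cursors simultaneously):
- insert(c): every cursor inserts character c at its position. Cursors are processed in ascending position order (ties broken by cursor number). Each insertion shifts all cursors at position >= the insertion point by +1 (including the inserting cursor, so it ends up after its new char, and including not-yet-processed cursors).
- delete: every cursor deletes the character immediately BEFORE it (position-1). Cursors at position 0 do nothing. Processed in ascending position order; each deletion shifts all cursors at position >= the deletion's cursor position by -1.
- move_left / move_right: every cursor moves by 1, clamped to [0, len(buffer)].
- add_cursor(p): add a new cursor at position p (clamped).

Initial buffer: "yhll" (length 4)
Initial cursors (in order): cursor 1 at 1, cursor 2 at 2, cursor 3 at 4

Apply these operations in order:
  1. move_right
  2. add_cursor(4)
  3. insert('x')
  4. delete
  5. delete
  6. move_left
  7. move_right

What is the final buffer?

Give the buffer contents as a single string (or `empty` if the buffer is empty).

Answer: empty

Derivation:
After op 1 (move_right): buffer="yhll" (len 4), cursors c1@2 c2@3 c3@4, authorship ....
After op 2 (add_cursor(4)): buffer="yhll" (len 4), cursors c1@2 c2@3 c3@4 c4@4, authorship ....
After op 3 (insert('x')): buffer="yhxlxlxx" (len 8), cursors c1@3 c2@5 c3@8 c4@8, authorship ..1.2.34
After op 4 (delete): buffer="yhll" (len 4), cursors c1@2 c2@3 c3@4 c4@4, authorship ....
After op 5 (delete): buffer="" (len 0), cursors c1@0 c2@0 c3@0 c4@0, authorship 
After op 6 (move_left): buffer="" (len 0), cursors c1@0 c2@0 c3@0 c4@0, authorship 
After op 7 (move_right): buffer="" (len 0), cursors c1@0 c2@0 c3@0 c4@0, authorship 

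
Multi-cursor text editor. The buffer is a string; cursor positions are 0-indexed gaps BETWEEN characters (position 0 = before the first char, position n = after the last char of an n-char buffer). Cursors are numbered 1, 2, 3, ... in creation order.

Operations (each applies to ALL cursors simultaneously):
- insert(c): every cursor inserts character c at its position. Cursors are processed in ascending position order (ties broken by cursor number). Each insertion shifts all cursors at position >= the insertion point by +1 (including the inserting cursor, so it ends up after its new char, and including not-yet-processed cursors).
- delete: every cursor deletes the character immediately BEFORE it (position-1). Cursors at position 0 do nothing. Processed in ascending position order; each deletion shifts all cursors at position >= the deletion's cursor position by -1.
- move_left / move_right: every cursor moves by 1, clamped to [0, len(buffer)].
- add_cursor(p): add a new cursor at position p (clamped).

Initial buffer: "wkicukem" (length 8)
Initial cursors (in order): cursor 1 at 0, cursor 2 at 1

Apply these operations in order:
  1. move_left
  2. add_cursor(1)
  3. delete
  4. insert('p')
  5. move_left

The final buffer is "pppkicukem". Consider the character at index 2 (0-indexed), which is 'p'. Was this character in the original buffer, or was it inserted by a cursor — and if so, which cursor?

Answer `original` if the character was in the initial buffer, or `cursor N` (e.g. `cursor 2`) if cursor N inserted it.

After op 1 (move_left): buffer="wkicukem" (len 8), cursors c1@0 c2@0, authorship ........
After op 2 (add_cursor(1)): buffer="wkicukem" (len 8), cursors c1@0 c2@0 c3@1, authorship ........
After op 3 (delete): buffer="kicukem" (len 7), cursors c1@0 c2@0 c3@0, authorship .......
After op 4 (insert('p')): buffer="pppkicukem" (len 10), cursors c1@3 c2@3 c3@3, authorship 123.......
After op 5 (move_left): buffer="pppkicukem" (len 10), cursors c1@2 c2@2 c3@2, authorship 123.......
Authorship (.=original, N=cursor N): 1 2 3 . . . . . . .
Index 2: author = 3

Answer: cursor 3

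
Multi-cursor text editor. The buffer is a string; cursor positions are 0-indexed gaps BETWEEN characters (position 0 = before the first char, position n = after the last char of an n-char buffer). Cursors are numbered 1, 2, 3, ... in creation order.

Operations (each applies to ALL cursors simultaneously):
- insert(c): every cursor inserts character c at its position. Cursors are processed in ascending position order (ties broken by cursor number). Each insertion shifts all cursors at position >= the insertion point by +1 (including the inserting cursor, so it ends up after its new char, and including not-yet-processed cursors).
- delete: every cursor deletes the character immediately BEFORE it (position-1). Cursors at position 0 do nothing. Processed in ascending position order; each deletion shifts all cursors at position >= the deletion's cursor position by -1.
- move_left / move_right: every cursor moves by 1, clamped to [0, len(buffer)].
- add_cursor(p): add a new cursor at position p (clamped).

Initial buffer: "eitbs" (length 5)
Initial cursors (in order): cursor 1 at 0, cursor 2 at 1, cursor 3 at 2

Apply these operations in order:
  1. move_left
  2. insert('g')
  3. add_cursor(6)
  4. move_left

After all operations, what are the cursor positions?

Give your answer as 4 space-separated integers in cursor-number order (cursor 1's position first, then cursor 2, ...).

Answer: 1 1 3 5

Derivation:
After op 1 (move_left): buffer="eitbs" (len 5), cursors c1@0 c2@0 c3@1, authorship .....
After op 2 (insert('g')): buffer="ggegitbs" (len 8), cursors c1@2 c2@2 c3@4, authorship 12.3....
After op 3 (add_cursor(6)): buffer="ggegitbs" (len 8), cursors c1@2 c2@2 c3@4 c4@6, authorship 12.3....
After op 4 (move_left): buffer="ggegitbs" (len 8), cursors c1@1 c2@1 c3@3 c4@5, authorship 12.3....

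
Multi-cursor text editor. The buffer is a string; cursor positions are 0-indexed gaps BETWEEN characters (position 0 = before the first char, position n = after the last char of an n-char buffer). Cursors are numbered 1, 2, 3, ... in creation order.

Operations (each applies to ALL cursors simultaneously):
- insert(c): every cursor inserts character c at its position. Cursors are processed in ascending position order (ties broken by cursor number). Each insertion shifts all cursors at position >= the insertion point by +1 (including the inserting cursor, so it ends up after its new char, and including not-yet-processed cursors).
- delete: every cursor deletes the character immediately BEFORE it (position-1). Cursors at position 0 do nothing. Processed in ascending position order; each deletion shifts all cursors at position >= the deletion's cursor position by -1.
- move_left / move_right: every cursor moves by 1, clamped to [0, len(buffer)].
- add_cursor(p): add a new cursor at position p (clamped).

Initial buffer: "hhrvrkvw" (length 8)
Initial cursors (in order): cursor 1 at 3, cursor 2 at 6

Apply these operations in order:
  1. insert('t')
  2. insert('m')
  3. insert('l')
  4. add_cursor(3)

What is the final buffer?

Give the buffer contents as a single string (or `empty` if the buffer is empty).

After op 1 (insert('t')): buffer="hhrtvrktvw" (len 10), cursors c1@4 c2@8, authorship ...1...2..
After op 2 (insert('m')): buffer="hhrtmvrktmvw" (len 12), cursors c1@5 c2@10, authorship ...11...22..
After op 3 (insert('l')): buffer="hhrtmlvrktmlvw" (len 14), cursors c1@6 c2@12, authorship ...111...222..
After op 4 (add_cursor(3)): buffer="hhrtmlvrktmlvw" (len 14), cursors c3@3 c1@6 c2@12, authorship ...111...222..

Answer: hhrtmlvrktmlvw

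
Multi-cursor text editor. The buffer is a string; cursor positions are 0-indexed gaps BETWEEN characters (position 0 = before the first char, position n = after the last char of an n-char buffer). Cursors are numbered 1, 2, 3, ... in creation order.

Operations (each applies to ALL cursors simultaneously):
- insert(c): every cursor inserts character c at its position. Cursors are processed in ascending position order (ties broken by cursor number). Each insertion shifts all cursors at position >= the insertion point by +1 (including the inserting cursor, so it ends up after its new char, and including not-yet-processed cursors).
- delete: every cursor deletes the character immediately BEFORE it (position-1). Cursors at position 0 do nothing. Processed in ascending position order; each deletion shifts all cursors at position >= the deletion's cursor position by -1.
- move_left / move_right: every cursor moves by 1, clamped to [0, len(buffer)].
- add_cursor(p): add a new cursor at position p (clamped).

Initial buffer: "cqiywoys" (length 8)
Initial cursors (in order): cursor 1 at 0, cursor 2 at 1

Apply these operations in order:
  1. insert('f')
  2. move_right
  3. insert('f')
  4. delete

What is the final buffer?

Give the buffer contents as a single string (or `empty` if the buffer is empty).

After op 1 (insert('f')): buffer="fcfqiywoys" (len 10), cursors c1@1 c2@3, authorship 1.2.......
After op 2 (move_right): buffer="fcfqiywoys" (len 10), cursors c1@2 c2@4, authorship 1.2.......
After op 3 (insert('f')): buffer="fcffqfiywoys" (len 12), cursors c1@3 c2@6, authorship 1.12.2......
After op 4 (delete): buffer="fcfqiywoys" (len 10), cursors c1@2 c2@4, authorship 1.2.......

Answer: fcfqiywoys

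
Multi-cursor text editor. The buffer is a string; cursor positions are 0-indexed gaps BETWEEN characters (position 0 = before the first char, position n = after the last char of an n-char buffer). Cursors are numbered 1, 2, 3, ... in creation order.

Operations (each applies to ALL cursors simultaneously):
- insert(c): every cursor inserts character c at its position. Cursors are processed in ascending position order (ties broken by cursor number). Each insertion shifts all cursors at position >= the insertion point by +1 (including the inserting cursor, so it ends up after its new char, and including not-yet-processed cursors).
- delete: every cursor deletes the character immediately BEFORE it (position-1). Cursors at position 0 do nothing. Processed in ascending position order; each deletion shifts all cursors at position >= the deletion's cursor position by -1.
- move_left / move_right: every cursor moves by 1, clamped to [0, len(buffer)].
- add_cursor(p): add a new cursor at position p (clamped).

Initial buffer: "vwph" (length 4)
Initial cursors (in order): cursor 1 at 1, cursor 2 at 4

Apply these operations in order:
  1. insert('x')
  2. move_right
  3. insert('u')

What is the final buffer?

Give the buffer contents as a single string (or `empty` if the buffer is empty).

After op 1 (insert('x')): buffer="vxwphx" (len 6), cursors c1@2 c2@6, authorship .1...2
After op 2 (move_right): buffer="vxwphx" (len 6), cursors c1@3 c2@6, authorship .1...2
After op 3 (insert('u')): buffer="vxwuphxu" (len 8), cursors c1@4 c2@8, authorship .1.1..22

Answer: vxwuphxu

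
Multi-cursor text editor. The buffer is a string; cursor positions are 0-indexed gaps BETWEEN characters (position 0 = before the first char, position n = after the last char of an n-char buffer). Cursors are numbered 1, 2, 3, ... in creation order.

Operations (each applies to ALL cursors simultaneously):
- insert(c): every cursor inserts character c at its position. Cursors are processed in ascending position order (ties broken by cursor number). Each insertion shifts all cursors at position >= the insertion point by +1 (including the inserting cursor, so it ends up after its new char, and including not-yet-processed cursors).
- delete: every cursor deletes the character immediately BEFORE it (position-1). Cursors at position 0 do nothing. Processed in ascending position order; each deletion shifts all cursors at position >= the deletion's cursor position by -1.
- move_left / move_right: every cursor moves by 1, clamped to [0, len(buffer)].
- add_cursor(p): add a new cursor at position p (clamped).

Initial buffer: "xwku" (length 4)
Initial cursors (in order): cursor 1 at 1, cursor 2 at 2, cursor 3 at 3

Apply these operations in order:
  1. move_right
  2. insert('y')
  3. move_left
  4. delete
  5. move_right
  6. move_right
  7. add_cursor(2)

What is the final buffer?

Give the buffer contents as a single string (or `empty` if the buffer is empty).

After op 1 (move_right): buffer="xwku" (len 4), cursors c1@2 c2@3 c3@4, authorship ....
After op 2 (insert('y')): buffer="xwykyuy" (len 7), cursors c1@3 c2@5 c3@7, authorship ..1.2.3
After op 3 (move_left): buffer="xwykyuy" (len 7), cursors c1@2 c2@4 c3@6, authorship ..1.2.3
After op 4 (delete): buffer="xyyy" (len 4), cursors c1@1 c2@2 c3@3, authorship .123
After op 5 (move_right): buffer="xyyy" (len 4), cursors c1@2 c2@3 c3@4, authorship .123
After op 6 (move_right): buffer="xyyy" (len 4), cursors c1@3 c2@4 c3@4, authorship .123
After op 7 (add_cursor(2)): buffer="xyyy" (len 4), cursors c4@2 c1@3 c2@4 c3@4, authorship .123

Answer: xyyy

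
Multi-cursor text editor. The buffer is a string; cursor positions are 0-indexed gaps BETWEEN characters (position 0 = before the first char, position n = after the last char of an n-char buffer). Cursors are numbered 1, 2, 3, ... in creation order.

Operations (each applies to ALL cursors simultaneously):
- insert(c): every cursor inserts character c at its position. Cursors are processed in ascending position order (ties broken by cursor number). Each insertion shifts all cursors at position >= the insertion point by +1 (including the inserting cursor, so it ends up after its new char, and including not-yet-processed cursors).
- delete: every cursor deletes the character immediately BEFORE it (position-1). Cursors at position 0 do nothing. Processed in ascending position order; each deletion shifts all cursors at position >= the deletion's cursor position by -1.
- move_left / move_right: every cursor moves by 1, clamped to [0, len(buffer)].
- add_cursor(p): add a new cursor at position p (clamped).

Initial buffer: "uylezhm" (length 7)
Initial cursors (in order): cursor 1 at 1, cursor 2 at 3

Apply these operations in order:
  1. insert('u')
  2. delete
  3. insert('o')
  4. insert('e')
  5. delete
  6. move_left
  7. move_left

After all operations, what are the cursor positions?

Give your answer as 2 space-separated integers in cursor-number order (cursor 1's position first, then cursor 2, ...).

Answer: 0 3

Derivation:
After op 1 (insert('u')): buffer="uuyluezhm" (len 9), cursors c1@2 c2@5, authorship .1..2....
After op 2 (delete): buffer="uylezhm" (len 7), cursors c1@1 c2@3, authorship .......
After op 3 (insert('o')): buffer="uoyloezhm" (len 9), cursors c1@2 c2@5, authorship .1..2....
After op 4 (insert('e')): buffer="uoeyloeezhm" (len 11), cursors c1@3 c2@7, authorship .11..22....
After op 5 (delete): buffer="uoyloezhm" (len 9), cursors c1@2 c2@5, authorship .1..2....
After op 6 (move_left): buffer="uoyloezhm" (len 9), cursors c1@1 c2@4, authorship .1..2....
After op 7 (move_left): buffer="uoyloezhm" (len 9), cursors c1@0 c2@3, authorship .1..2....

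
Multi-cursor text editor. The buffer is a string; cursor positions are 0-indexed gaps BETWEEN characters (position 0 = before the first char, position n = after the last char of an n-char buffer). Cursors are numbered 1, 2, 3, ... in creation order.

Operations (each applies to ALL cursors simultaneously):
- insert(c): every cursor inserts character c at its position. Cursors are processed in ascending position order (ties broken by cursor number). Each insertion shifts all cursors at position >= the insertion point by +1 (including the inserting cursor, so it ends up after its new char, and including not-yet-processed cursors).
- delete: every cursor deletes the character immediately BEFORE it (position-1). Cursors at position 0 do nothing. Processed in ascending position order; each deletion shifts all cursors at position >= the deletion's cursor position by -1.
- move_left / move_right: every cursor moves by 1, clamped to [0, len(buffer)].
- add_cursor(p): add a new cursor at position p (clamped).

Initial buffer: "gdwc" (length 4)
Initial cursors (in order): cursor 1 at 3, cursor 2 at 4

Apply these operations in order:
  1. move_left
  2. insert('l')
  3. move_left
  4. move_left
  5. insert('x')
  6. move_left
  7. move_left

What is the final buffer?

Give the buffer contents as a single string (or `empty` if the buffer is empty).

Answer: gxdlxwlc

Derivation:
After op 1 (move_left): buffer="gdwc" (len 4), cursors c1@2 c2@3, authorship ....
After op 2 (insert('l')): buffer="gdlwlc" (len 6), cursors c1@3 c2@5, authorship ..1.2.
After op 3 (move_left): buffer="gdlwlc" (len 6), cursors c1@2 c2@4, authorship ..1.2.
After op 4 (move_left): buffer="gdlwlc" (len 6), cursors c1@1 c2@3, authorship ..1.2.
After op 5 (insert('x')): buffer="gxdlxwlc" (len 8), cursors c1@2 c2@5, authorship .1.12.2.
After op 6 (move_left): buffer="gxdlxwlc" (len 8), cursors c1@1 c2@4, authorship .1.12.2.
After op 7 (move_left): buffer="gxdlxwlc" (len 8), cursors c1@0 c2@3, authorship .1.12.2.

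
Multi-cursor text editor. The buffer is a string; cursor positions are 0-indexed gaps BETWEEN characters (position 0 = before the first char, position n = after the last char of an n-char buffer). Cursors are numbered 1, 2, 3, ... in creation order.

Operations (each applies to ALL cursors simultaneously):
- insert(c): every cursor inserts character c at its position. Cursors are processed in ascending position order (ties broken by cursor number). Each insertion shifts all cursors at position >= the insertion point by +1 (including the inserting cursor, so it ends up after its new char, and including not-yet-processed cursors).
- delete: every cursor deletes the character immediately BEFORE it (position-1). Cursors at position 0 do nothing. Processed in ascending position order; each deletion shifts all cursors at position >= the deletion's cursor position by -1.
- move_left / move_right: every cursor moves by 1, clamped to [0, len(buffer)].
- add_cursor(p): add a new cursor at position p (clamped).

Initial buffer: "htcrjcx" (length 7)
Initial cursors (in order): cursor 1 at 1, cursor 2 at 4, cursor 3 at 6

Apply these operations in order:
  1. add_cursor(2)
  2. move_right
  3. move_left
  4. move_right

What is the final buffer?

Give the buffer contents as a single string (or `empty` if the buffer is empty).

After op 1 (add_cursor(2)): buffer="htcrjcx" (len 7), cursors c1@1 c4@2 c2@4 c3@6, authorship .......
After op 2 (move_right): buffer="htcrjcx" (len 7), cursors c1@2 c4@3 c2@5 c3@7, authorship .......
After op 3 (move_left): buffer="htcrjcx" (len 7), cursors c1@1 c4@2 c2@4 c3@6, authorship .......
After op 4 (move_right): buffer="htcrjcx" (len 7), cursors c1@2 c4@3 c2@5 c3@7, authorship .......

Answer: htcrjcx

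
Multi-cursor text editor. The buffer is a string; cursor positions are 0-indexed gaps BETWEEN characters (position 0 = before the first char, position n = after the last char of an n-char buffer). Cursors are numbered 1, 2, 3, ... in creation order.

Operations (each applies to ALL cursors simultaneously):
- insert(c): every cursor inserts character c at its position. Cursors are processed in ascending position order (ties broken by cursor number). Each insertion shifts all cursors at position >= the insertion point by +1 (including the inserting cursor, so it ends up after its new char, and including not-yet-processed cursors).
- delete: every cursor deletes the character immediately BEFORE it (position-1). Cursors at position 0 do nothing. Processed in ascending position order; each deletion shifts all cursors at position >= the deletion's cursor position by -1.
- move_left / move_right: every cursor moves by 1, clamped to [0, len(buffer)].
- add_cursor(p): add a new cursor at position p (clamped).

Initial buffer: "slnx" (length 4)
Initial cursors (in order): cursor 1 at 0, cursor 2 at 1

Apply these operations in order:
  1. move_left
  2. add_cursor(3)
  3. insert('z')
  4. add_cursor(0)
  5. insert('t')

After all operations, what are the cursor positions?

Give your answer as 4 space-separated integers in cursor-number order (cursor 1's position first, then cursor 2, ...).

After op 1 (move_left): buffer="slnx" (len 4), cursors c1@0 c2@0, authorship ....
After op 2 (add_cursor(3)): buffer="slnx" (len 4), cursors c1@0 c2@0 c3@3, authorship ....
After op 3 (insert('z')): buffer="zzslnzx" (len 7), cursors c1@2 c2@2 c3@6, authorship 12...3.
After op 4 (add_cursor(0)): buffer="zzslnzx" (len 7), cursors c4@0 c1@2 c2@2 c3@6, authorship 12...3.
After op 5 (insert('t')): buffer="tzzttslnztx" (len 11), cursors c4@1 c1@5 c2@5 c3@10, authorship 41212...33.

Answer: 5 5 10 1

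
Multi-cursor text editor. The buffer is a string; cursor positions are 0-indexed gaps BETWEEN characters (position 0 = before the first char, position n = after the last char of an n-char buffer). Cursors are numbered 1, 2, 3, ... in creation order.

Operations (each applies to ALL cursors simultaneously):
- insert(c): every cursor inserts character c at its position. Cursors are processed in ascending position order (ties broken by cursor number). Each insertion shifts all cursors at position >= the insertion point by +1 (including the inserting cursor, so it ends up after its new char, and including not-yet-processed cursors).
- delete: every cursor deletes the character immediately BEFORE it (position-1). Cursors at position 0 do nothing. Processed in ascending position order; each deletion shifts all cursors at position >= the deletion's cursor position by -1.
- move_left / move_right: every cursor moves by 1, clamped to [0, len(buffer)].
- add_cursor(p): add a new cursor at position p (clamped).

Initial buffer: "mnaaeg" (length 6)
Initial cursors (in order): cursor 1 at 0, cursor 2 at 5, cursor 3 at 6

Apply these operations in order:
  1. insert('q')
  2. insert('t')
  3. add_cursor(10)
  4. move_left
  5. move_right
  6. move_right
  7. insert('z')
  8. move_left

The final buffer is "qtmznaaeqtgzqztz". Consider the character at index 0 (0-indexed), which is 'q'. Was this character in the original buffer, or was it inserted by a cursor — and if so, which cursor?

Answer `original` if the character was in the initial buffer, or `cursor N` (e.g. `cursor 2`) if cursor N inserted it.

After op 1 (insert('q')): buffer="qmnaaeqgq" (len 9), cursors c1@1 c2@7 c3@9, authorship 1.....2.3
After op 2 (insert('t')): buffer="qtmnaaeqtgqt" (len 12), cursors c1@2 c2@9 c3@12, authorship 11.....22.33
After op 3 (add_cursor(10)): buffer="qtmnaaeqtgqt" (len 12), cursors c1@2 c2@9 c4@10 c3@12, authorship 11.....22.33
After op 4 (move_left): buffer="qtmnaaeqtgqt" (len 12), cursors c1@1 c2@8 c4@9 c3@11, authorship 11.....22.33
After op 5 (move_right): buffer="qtmnaaeqtgqt" (len 12), cursors c1@2 c2@9 c4@10 c3@12, authorship 11.....22.33
After op 6 (move_right): buffer="qtmnaaeqtgqt" (len 12), cursors c1@3 c2@10 c4@11 c3@12, authorship 11.....22.33
After op 7 (insert('z')): buffer="qtmznaaeqtgzqztz" (len 16), cursors c1@4 c2@12 c4@14 c3@16, authorship 11.1....22.23433
After op 8 (move_left): buffer="qtmznaaeqtgzqztz" (len 16), cursors c1@3 c2@11 c4@13 c3@15, authorship 11.1....22.23433
Authorship (.=original, N=cursor N): 1 1 . 1 . . . . 2 2 . 2 3 4 3 3
Index 0: author = 1

Answer: cursor 1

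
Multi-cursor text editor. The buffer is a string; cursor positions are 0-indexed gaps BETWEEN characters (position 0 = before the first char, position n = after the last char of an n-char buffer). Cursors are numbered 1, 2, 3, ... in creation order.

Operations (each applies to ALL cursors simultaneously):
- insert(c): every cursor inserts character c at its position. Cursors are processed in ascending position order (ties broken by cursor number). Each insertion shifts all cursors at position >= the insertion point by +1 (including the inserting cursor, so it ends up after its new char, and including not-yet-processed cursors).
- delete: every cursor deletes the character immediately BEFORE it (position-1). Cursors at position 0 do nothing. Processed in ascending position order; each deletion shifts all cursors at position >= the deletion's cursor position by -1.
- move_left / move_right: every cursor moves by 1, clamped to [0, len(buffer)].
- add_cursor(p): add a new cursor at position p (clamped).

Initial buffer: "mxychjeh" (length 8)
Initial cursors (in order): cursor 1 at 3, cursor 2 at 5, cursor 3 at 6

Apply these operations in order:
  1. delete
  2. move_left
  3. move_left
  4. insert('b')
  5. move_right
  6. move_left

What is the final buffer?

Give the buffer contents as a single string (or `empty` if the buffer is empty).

After op 1 (delete): buffer="mxceh" (len 5), cursors c1@2 c2@3 c3@3, authorship .....
After op 2 (move_left): buffer="mxceh" (len 5), cursors c1@1 c2@2 c3@2, authorship .....
After op 3 (move_left): buffer="mxceh" (len 5), cursors c1@0 c2@1 c3@1, authorship .....
After op 4 (insert('b')): buffer="bmbbxceh" (len 8), cursors c1@1 c2@4 c3@4, authorship 1.23....
After op 5 (move_right): buffer="bmbbxceh" (len 8), cursors c1@2 c2@5 c3@5, authorship 1.23....
After op 6 (move_left): buffer="bmbbxceh" (len 8), cursors c1@1 c2@4 c3@4, authorship 1.23....

Answer: bmbbxceh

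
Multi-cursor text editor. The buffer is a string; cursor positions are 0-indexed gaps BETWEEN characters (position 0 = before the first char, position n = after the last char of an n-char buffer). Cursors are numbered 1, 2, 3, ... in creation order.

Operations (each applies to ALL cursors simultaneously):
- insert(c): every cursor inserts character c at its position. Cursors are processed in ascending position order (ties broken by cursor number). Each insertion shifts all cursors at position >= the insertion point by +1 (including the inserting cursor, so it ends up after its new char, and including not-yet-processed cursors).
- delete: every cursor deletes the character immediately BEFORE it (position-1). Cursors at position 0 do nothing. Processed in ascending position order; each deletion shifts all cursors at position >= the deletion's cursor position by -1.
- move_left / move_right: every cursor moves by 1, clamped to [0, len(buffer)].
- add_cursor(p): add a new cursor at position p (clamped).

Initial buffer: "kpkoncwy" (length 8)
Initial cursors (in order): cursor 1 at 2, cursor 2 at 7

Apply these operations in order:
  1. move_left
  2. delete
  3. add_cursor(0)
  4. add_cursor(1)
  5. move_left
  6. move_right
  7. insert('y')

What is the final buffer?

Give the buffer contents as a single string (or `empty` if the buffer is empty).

After op 1 (move_left): buffer="kpkoncwy" (len 8), cursors c1@1 c2@6, authorship ........
After op 2 (delete): buffer="pkonwy" (len 6), cursors c1@0 c2@4, authorship ......
After op 3 (add_cursor(0)): buffer="pkonwy" (len 6), cursors c1@0 c3@0 c2@4, authorship ......
After op 4 (add_cursor(1)): buffer="pkonwy" (len 6), cursors c1@0 c3@0 c4@1 c2@4, authorship ......
After op 5 (move_left): buffer="pkonwy" (len 6), cursors c1@0 c3@0 c4@0 c2@3, authorship ......
After op 6 (move_right): buffer="pkonwy" (len 6), cursors c1@1 c3@1 c4@1 c2@4, authorship ......
After op 7 (insert('y')): buffer="pyyykonywy" (len 10), cursors c1@4 c3@4 c4@4 c2@8, authorship .134...2..

Answer: pyyykonywy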